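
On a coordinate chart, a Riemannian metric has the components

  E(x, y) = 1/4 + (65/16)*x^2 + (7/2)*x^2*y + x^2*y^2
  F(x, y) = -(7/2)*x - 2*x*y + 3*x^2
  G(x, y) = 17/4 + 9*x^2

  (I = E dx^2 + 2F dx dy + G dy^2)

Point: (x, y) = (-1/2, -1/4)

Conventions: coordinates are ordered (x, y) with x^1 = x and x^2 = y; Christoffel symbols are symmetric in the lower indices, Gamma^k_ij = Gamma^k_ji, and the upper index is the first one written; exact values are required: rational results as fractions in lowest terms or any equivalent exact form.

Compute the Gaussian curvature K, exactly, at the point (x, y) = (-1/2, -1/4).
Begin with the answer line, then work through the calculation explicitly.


Answer: K = -11792/3481

E = 17/16, F = 9/4, G = 13/2, EG - F^2 = 59/32 at the point
E_x = -13/4, E_y = 3/4, F_x = -6, F_y = 1, G_x = -9, G_y = 0
E_yy = 1/2, F_xy = -2, G_xx = 18
Brioschi: K = (det M1 - det M2) / (EG - F^2)^2 with the standard first/second-derivative matrices M1, M2.
M1 = [[-E_yy/2 + F_xy - G_xx/2, E_x/2, F_x - E_y/2], [F_y - G_x/2, E, F], [G_y/2, F, G]] = [[-45/4, -13/8, -51/8], [11/2, 17/16, 9/4], [0, 9/4, 13/2]]; det M1 = -5317/128
M2 = [[0, E_y/2, G_x/2], [E_y/2, E, F], [G_x/2, F, G]] = [[0, 3/8, -9/2], [3/8, 17/16, 9/4], [-9/2, 9/4, 13/2]]; det M2 = -3843/128
det M1 - det M2 = -737/64; K = -737/64 / (59/32)^2 = -11792/3481


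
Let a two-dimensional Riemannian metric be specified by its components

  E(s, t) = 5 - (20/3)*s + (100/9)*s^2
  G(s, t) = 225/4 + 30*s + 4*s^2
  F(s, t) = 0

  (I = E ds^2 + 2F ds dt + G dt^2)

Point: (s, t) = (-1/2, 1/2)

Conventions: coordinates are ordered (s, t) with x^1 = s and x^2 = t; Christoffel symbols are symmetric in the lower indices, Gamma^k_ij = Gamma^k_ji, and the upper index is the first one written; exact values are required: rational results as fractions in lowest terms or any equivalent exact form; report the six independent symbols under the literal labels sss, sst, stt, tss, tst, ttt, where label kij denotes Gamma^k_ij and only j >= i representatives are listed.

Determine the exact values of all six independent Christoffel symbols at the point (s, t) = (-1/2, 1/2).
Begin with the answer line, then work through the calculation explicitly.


Answer: Gamma_sss = -4/5, Gamma_sst = 0, Gamma_stt = -117/100, Gamma_tss = 0, Gamma_tst = 4/13, Gamma_ttt = 0

E = 100/9, F = 0, G = 169/4 at the point
E_s = -160/9, E_t = 0, F_s = 0, F_t = 0, G_s = 26, G_t = 0
EG - F^2 = 4225/9;  g^inv = (9/4225) * [[169/4, 0], [0, 100/9]]
first-kind symbols [ij,l] = (1/2)(d_i g_jl + d_j g_il - d_l g_ij): [ss,s] = E_s/2 = -80/9, [ss,t] = F_s - E_t/2 = 0, [st,s] = E_t/2 = 0, [st,t] = G_s/2 = 13, [tt,s] = F_t - G_s/2 = -13, [tt,t] = G_t/2 = 0
Gamma^s_ij = (G*[ij,s] - F*[ij,t])/(EG - F^2), Gamma^t_ij = (E*[ij,t] - F*[ij,s])/(EG - F^2)


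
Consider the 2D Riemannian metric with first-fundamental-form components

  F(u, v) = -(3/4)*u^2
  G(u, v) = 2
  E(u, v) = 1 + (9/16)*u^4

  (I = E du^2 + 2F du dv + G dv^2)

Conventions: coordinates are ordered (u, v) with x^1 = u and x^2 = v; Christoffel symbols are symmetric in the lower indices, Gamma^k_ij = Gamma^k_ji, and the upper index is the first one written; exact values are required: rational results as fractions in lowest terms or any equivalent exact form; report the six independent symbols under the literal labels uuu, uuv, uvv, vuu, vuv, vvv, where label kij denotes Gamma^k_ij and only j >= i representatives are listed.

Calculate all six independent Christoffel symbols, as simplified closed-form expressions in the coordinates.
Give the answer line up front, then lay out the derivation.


Answer: Gamma_uuu = 18*u^3/(9*u^4 + 32), Gamma_uuv = 0, Gamma_uvv = 0, Gamma_vuu = -24*u/(9*u^4 + 32), Gamma_vuv = 0, Gamma_vvv = 0

E = 1 + (9/16)*u^4; F = -(3/4)*u^2; G = 2
Gamma^k_ij = (1/2) g^{kl} (d_i g_jl + d_j g_il - d_l g_ij), with g^inv = (1/(EG-F^2)) [[G, -F], [-F, E]]
first partials: E_u = (9/4)*u^3, E_v = 0, F_u = -(3/2)*u, F_v = 0, G_u = 0, G_v = 0
D = EG - F^2 = 2 + (9/16)*u^4
expanded: Gamma^u_uu = (G E_u - 2F F_u + F E_v)/(2D), Gamma^u_uv = (G E_v - F G_u)/(2D), Gamma^u_vv = (2G F_v - G G_u - F G_v)/(2D), Gamma^v_uu = (2E F_u - E E_v - F E_u)/(2D), Gamma^v_uv = (E G_u - F E_v)/(2D), Gamma^v_vv = (E G_v - 2F F_v + F G_u)/(2D); substitute and cancel common factors


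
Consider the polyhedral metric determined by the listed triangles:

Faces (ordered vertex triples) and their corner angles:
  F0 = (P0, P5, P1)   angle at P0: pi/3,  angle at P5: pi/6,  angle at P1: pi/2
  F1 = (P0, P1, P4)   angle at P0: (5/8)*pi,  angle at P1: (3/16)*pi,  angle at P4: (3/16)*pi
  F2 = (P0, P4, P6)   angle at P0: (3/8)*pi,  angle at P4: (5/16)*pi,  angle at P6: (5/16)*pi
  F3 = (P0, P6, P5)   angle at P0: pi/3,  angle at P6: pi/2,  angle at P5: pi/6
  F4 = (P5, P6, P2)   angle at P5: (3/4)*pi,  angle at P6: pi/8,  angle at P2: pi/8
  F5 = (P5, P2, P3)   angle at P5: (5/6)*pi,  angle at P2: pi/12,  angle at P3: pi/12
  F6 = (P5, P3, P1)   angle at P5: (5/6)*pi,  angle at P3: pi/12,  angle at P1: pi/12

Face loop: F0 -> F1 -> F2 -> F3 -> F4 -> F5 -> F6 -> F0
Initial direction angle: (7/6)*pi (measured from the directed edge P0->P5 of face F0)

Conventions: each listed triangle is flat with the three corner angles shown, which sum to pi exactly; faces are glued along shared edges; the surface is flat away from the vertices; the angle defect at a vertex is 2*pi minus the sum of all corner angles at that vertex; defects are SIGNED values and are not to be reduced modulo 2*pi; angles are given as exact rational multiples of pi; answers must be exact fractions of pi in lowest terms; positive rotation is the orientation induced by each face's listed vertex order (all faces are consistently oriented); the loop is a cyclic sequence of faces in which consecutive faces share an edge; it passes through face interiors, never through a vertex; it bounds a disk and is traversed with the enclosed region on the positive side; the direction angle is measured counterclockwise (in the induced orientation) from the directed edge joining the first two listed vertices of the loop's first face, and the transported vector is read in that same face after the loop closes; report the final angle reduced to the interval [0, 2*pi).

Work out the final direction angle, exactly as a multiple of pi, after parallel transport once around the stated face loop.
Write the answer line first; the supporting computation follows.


Answer: final direction angle = (3/4)*pi

enclosed vertex P0: corner angles sum to (5/3)*pi, defect = 2*pi - (5/3)*pi = pi/3
enclosed vertex P5: corner angles sum to (11/4)*pi, defect = 2*pi - (11/4)*pi = (-3/4)*pi
summing the enclosed defects onto the initial angle, mod 2*pi in the induced orientation:
final angle = (7/6)*pi - (5/12)*pi = (3/4)*pi (mod 2*pi)


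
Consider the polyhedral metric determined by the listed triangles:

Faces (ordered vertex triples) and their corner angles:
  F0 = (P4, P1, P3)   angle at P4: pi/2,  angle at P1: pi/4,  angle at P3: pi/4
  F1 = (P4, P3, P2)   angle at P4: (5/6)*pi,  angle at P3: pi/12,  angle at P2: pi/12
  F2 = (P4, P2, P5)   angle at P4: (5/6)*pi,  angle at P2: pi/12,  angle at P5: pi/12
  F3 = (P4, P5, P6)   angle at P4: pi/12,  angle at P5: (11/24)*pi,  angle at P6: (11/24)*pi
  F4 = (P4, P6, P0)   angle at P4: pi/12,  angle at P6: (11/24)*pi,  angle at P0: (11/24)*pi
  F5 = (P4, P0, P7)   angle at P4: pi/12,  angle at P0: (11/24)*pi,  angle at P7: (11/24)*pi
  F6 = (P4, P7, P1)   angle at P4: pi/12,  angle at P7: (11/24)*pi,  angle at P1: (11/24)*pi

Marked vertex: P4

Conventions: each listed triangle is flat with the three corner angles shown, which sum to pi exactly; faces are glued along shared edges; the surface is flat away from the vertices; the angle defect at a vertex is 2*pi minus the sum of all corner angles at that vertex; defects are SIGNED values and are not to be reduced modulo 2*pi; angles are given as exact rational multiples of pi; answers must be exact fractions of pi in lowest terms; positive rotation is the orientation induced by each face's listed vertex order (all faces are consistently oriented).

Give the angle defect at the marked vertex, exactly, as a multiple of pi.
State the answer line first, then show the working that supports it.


Answer: defect(P4) = -pi/2

Sum of corner angles at P4: (5/2)*pi
defect = 2*pi - (5/2)*pi


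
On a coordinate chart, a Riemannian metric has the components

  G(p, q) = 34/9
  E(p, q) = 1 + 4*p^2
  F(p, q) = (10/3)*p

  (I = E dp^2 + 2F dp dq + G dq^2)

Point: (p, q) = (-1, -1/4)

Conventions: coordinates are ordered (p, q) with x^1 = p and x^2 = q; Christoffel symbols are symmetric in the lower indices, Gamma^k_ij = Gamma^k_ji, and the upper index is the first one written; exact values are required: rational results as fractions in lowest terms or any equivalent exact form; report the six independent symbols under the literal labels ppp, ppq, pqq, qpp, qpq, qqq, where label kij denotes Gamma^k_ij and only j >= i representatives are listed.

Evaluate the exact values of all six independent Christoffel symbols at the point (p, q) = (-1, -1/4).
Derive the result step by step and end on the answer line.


E = 5, F = -10/3, G = 34/9 at the point
E_p = -8, E_q = 0, F_p = 10/3, F_q = 0, G_p = 0, G_q = 0
EG - F^2 = 70/9;  g^inv = (9/70) * [[34/9, 10/3], [10/3, 5]]
first-kind symbols [ij,l] = (1/2)(d_i g_jl + d_j g_il - d_l g_ij): [pp,p] = E_p/2 = -4, [pp,q] = F_p - E_q/2 = 10/3, [pq,p] = E_q/2 = 0, [pq,q] = G_p/2 = 0, [qq,p] = F_q - G_p/2 = 0, [qq,q] = G_q/2 = 0
Gamma^p_ij = (G*[ij,p] - F*[ij,q])/(EG - F^2), Gamma^q_ij = (E*[ij,q] - F*[ij,p])/(EG - F^2)

Answer: Gamma_ppp = -18/35, Gamma_ppq = 0, Gamma_pqq = 0, Gamma_qpp = 3/7, Gamma_qpq = 0, Gamma_qqq = 0


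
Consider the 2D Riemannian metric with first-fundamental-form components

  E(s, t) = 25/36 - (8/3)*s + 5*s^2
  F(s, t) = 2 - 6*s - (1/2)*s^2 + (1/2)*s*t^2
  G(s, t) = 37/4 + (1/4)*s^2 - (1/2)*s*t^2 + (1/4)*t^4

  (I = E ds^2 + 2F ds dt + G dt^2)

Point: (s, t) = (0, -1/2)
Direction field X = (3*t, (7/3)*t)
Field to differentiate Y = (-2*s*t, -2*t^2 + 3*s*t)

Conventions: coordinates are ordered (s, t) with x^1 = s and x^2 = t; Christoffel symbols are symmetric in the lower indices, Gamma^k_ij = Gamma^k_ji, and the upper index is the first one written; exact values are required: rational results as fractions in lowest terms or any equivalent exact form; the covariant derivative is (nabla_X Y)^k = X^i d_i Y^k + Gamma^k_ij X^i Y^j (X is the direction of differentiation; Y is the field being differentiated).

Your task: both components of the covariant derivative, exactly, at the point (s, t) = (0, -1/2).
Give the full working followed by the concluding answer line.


E = 25/36, F = 2, G = 593/64 at the point
E_s = -8/3, E_t = 0, F_s = -47/8, F_t = 0, G_s = -1/8, G_t = -1/8
EG - F^2 = 5609/2304;  g^inv = (2304/5609) * [[593/64, -2], [-2, 25/36]]
first-kind symbols [ij,l] = (1/2)(d_i g_jl + d_j g_il - d_l g_ij): [ss,s] = E_s/2 = -4/3, [ss,t] = F_s - E_t/2 = -47/8, [st,s] = E_t/2 = 0, [st,t] = G_s/2 = -1/16, [tt,s] = F_t - G_s/2 = 1/16, [tt,t] = G_t/2 = -1/16
Gamma^s_ij = (G*[ij,s] - F*[ij,t])/(EG - F^2), Gamma^t_ij = (E*[ij,t] - F*[ij,s])/(EG - F^2)
Gamma_sss = -1392/5609, Gamma_sst = 288/5609, Gamma_stt = 6489/22436, Gamma_tss = -3256/5609, Gamma_tst = -100/5609, Gamma_ttt = -388/5609
X = (-3/2, -7/6), Y = (0, -1/2) at the point

Answer: (nabla_X Y)^s = -116019/89744, (nabla_X Y)^t = -3075/22436


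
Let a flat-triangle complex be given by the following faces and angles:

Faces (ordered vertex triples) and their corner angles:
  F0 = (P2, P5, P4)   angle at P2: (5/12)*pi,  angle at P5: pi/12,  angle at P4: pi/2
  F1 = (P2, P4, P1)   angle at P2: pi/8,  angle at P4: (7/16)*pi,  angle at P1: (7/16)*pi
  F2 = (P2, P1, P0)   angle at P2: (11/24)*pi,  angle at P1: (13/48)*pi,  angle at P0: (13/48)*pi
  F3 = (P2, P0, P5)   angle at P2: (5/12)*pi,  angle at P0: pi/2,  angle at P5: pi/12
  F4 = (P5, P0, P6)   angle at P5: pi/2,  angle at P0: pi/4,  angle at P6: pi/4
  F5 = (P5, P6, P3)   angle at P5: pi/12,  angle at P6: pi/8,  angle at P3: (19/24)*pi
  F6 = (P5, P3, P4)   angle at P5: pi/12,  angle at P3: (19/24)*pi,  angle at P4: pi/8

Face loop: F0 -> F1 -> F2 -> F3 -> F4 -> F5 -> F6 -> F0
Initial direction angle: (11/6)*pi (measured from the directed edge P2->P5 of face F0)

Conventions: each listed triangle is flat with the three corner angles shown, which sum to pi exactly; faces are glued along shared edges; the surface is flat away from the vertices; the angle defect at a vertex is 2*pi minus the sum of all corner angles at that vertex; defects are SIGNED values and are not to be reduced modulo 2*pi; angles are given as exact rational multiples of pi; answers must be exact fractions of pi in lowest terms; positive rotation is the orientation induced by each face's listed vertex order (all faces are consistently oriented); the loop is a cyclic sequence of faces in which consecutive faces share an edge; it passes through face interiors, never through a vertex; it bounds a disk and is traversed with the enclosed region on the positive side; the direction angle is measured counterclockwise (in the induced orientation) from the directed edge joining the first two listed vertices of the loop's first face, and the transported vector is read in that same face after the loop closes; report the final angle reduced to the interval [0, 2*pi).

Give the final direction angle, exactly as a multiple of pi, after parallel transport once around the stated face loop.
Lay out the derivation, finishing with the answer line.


enclosed vertex P2: corner angles sum to (17/12)*pi, defect = 2*pi - (17/12)*pi = (7/12)*pi
enclosed vertex P5: corner angles sum to (5/6)*pi, defect = 2*pi - (5/6)*pi = (7/6)*pi
by Gauss-Bonnet the loop rotates the vector by the enclosed defect sum (positive orientation, mod 2*pi)
final angle = (11/6)*pi + (7/4)*pi = (19/12)*pi (mod 2*pi)

Answer: final direction angle = (19/12)*pi


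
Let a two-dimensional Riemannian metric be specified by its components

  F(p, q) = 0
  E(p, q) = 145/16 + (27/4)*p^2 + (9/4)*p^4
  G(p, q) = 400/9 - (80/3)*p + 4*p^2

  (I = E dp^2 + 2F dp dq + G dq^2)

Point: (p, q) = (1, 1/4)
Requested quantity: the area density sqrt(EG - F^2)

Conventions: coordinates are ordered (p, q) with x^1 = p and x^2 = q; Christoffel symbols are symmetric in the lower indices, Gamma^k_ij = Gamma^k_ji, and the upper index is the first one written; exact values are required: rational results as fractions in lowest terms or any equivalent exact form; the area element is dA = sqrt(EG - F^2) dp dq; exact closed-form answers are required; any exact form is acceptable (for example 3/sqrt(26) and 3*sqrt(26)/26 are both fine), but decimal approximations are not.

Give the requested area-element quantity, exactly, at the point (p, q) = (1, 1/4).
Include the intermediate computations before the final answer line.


E = 289/16, F = 0, G = 196/9; EG - F^2 = 14161/36

Answer: sqrt(EG - F^2) = 119/6


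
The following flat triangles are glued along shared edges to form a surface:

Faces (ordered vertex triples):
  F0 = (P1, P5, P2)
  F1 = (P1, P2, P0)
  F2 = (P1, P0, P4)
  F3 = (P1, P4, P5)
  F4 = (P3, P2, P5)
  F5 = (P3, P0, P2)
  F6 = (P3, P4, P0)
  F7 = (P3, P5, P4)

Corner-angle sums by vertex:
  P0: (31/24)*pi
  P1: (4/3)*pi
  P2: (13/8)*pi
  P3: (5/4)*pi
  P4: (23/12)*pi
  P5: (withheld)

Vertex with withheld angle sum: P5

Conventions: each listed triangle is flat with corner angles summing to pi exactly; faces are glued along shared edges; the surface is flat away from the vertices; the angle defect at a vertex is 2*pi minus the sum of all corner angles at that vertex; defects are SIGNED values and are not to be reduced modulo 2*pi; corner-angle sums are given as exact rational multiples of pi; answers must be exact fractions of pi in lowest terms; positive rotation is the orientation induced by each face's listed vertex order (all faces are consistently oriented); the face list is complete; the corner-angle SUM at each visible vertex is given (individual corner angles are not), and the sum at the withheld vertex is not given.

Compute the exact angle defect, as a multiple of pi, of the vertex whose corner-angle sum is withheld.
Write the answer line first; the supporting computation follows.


Answer: defect(P5) = (17/12)*pi

V = 6, E = 12, F = 8; chi = V - E + F = 2
Gauss-Bonnet: total defect = 2*pi*chi = 4*pi; visible defects sum to (31/12)*pi


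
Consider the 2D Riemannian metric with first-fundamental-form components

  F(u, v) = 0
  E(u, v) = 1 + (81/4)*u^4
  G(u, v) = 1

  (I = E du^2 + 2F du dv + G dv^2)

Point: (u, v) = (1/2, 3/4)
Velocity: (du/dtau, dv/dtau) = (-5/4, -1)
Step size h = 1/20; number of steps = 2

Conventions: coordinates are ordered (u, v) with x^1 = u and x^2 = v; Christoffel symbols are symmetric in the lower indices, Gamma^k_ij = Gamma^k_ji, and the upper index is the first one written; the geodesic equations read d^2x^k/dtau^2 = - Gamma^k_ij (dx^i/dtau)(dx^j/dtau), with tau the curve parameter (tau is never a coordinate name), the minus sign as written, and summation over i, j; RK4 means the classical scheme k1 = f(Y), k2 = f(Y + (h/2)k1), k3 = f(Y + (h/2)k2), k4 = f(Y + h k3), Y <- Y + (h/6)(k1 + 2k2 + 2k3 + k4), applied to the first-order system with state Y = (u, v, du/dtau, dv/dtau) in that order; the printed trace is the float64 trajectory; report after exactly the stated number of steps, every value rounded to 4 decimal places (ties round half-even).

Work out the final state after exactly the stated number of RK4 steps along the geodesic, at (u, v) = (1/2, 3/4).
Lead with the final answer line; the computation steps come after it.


Answer: u = 0.3560, v = 0.6500, du/dtau = -1.6344, dv/dtau = -1.0000

f(Y) = (du/dtau, dv/dtau, -Gamma^u_ij Y'^i Y'^j, -Gamma^v_ij Y'^i Y'^j) with the Gammas evaluated at the stage position; h = 0.050000; intermediate values shown to 6 dp
step 0: u = 0.5000, v = 0.7500, du/dtau = -1.2500, dv/dtau = -1.0000
step 1:
  k1: at (u, v) = (0.500000, 0.750000), (du/dtau, dv/dtau) = (-1.250000, -1.000000); Gamma_uuu = 2.234483, Gamma_uuv = 0.000000, Gamma_uvv = 0.000000, Gamma_vuu = 0.000000, Gamma_vuv = 0.000000, Gamma_vvv = 0.000000; k1 = (-1.250000, -1.000000, -3.491379, 0.000000)
  k2: at (u, v) = (0.468750, 0.725000), (du/dtau, dv/dtau) = (-1.337284, -1.000000); Gamma_uuu = 2.109240, Gamma_uuv = 0.000000, Gamma_uvv = 0.000000, Gamma_vuu = 0.000000, Gamma_vuv = 0.000000, Gamma_vvv = 0.000000; k2 = (-1.337284, -1.000000, -3.772018, 0.000000)
  k3: at (u, v) = (0.466568, 0.725000), (du/dtau, dv/dtau) = (-1.344300, -1.000000); Gamma_uuu = 2.099109, Gamma_uuv = 0.000000, Gamma_uvv = 0.000000, Gamma_vuu = 0.000000, Gamma_vuv = 0.000000, Gamma_vvv = 0.000000; k3 = (-1.344300, -1.000000, -3.793391, 0.000000)
  k4: at (u, v) = (0.432785, 0.700000), (du/dtau, dv/dtau) = (-1.439670, -1.000000); Gamma_uuu = 1.919417, Gamma_uuv = 0.000000, Gamma_uvv = 0.000000, Gamma_vuu = 0.000000, Gamma_vuv = 0.000000, Gamma_vvv = 0.000000; k4 = (-1.439670, -1.000000, -3.978277, 0.000000)
  Y <- Y + (h/6)(k1 + 2k2 + 2k3 + k4): u = 0.4329, v = 0.7000, du/dtau = -1.4383, dv/dtau = -1.0000
step 2:
  k1: at (u, v) = (0.432893, 0.700000), (du/dtau, dv/dtau) = (-1.438337, -1.000000); Gamma_uuu = 1.920058, Gamma_uuv = 0.000000, Gamma_uvv = 0.000000, Gamma_vuu = 0.000000, Gamma_vuv = 0.000000, Gamma_vvv = 0.000000; k1 = (-1.438337, -1.000000, -3.972244, 0.000000)
  k2: at (u, v) = (0.396935, 0.675000), (du/dtau, dv/dtau) = (-1.537643, -1.000000); Gamma_uuu = 1.685552, Gamma_uuv = 0.000000, Gamma_uvv = 0.000000, Gamma_vuu = 0.000000, Gamma_vuv = 0.000000, Gamma_vvv = 0.000000; k2 = (-1.537643, -1.000000, -3.985231, 0.000000)
  k3: at (u, v) = (0.394452, 0.675000), (du/dtau, dv/dtau) = (-1.537968, -1.000000); Gamma_uuu = 1.667952, Gamma_uuv = 0.000000, Gamma_uvv = 0.000000, Gamma_vuu = 0.000000, Gamma_vuv = 0.000000, Gamma_vvv = 0.000000; k3 = (-1.537968, -1.000000, -3.945282, 0.000000)
  k4: at (u, v) = (0.355995, 0.650000), (du/dtau, dv/dtau) = (-1.635601, -1.000000); Gamma_uuu = 1.378771, Gamma_uuv = 0.000000, Gamma_uvv = 0.000000, Gamma_vuu = 0.000000, Gamma_vuv = 0.000000, Gamma_vvv = 0.000000; k4 = (-1.635601, -1.000000, -3.688476, 0.000000)
  Y <- Y + (h/6)(k1 + 2k2 + 2k3 + k4): u = 0.3560, v = 0.6500, du/dtau = -1.6344, dv/dtau = -1.0000


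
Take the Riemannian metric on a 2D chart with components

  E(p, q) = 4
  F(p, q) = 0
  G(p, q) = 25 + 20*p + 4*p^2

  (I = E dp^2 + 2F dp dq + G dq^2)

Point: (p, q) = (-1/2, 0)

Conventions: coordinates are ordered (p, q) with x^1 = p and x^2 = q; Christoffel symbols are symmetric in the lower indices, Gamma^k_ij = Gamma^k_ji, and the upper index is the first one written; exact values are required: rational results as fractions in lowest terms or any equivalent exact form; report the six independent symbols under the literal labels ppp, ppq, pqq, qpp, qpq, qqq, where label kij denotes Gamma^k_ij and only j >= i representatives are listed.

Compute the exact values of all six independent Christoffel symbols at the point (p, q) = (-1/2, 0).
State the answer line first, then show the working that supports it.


Answer: Gamma_ppp = 0, Gamma_ppq = 0, Gamma_pqq = -2, Gamma_qpp = 0, Gamma_qpq = 1/2, Gamma_qqq = 0

E = 4, F = 0, G = 16 at the point
E_p = 0, E_q = 0, F_p = 0, F_q = 0, G_p = 16, G_q = 0
EG - F^2 = 64;  g^inv = (1/64) * [[16, 0], [0, 4]]
first-kind symbols [ij,l] = (1/2)(d_i g_jl + d_j g_il - d_l g_ij): [pp,p] = E_p/2 = 0, [pp,q] = F_p - E_q/2 = 0, [pq,p] = E_q/2 = 0, [pq,q] = G_p/2 = 8, [qq,p] = F_q - G_p/2 = -8, [qq,q] = G_q/2 = 0
Gamma^p_ij = (G*[ij,p] - F*[ij,q])/(EG - F^2), Gamma^q_ij = (E*[ij,q] - F*[ij,p])/(EG - F^2)


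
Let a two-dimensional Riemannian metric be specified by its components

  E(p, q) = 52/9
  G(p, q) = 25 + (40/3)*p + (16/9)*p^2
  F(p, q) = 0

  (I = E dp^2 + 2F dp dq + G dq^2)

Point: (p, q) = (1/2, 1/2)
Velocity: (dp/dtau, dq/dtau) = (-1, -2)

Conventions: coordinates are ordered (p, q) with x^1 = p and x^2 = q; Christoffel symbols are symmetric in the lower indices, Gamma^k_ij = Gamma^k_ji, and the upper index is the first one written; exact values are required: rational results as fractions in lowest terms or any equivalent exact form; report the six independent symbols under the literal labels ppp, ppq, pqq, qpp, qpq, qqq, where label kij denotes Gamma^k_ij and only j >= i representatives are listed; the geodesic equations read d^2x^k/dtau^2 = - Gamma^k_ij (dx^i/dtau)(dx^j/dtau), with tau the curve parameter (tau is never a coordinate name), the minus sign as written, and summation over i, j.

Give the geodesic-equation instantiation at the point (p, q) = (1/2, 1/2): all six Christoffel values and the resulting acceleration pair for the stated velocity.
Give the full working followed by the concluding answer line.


E = 52/9, F = 0, G = 289/9 at the point
E_p = 0, E_q = 0, F_p = 0, F_q = 0, G_p = 136/9, G_q = 0
EG - F^2 = 15028/81;  g^inv = (81/15028) * [[289/9, 0], [0, 52/9]]
first-kind symbols [ij,l] = (1/2)(d_i g_jl + d_j g_il - d_l g_ij): [pp,p] = E_p/2 = 0, [pp,q] = F_p - E_q/2 = 0, [pq,p] = E_q/2 = 0, [pq,q] = G_p/2 = 68/9, [qq,p] = F_q - G_p/2 = -68/9, [qq,q] = G_q/2 = 0
Gamma^p_ij = (G*[ij,p] - F*[ij,q])/(EG - F^2), Gamma^q_ij = (E*[ij,q] - F*[ij,p])/(EG - F^2)
Gamma_ppp = 0, Gamma_ppq = 0, Gamma_pqq = -17/13, Gamma_qpp = 0, Gamma_qpq = 4/17, Gamma_qqq = 0
d^2p/dtau^2 = -(Gamma_ppp*(-1)^2 + 2*Gamma_ppq*(-1)*(-2) + Gamma_pqq*(-2)^2) = 68/13
d^2q/dtau^2 = -(Gamma_qpp*(-1)^2 + 2*Gamma_qpq*(-1)*(-2) + Gamma_qqq*(-2)^2) = -16/17

Answer: Gamma_ppp = 0, Gamma_ppq = 0, Gamma_pqq = -17/13, Gamma_qpp = 0, Gamma_qpq = 4/17, Gamma_qqq = 0; accelerations (d^2p/dtau^2, d^2q/dtau^2) = (68/13, -16/17)


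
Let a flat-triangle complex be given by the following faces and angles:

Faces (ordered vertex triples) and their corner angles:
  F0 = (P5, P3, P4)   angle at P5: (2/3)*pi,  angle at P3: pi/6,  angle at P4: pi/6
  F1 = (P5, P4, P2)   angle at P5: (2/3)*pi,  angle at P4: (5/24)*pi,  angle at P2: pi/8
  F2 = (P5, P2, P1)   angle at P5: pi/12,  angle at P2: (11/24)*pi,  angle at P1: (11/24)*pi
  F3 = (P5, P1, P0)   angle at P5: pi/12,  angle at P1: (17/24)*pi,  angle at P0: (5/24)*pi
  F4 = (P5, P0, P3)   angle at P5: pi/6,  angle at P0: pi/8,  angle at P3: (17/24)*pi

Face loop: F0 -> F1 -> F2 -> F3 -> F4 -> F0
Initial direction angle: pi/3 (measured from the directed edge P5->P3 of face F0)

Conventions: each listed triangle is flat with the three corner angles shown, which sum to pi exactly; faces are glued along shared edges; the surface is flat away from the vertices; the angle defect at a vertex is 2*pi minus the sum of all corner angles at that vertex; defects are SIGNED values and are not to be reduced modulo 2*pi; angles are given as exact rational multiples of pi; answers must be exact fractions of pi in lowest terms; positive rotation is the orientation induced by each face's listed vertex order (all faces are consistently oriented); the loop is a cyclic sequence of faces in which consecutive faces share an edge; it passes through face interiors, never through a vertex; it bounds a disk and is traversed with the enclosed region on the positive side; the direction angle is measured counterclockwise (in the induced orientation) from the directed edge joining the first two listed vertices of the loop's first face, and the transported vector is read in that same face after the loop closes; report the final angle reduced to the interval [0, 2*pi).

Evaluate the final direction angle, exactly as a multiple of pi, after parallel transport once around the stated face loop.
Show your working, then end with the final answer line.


enclosed vertex P5: corner angles sum to (5/3)*pi, defect = 2*pi - (5/3)*pi = pi/3
summing the enclosed defects onto the initial angle, mod 2*pi in the induced orientation:
final angle = pi/3 + pi/3 = (2/3)*pi (mod 2*pi)

Answer: final direction angle = (2/3)*pi


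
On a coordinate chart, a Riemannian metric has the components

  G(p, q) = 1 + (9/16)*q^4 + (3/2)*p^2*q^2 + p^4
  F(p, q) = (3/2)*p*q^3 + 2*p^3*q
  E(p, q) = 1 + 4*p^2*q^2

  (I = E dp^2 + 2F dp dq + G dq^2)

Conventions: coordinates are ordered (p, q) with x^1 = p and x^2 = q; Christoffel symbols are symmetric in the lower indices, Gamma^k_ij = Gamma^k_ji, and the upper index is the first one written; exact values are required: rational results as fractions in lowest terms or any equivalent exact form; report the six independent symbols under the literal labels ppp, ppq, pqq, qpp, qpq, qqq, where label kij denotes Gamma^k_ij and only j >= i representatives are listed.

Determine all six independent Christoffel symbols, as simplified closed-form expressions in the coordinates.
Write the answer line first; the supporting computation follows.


Answer: Gamma_ppp = 64*p*q^2/(16*p^4 + 88*p^2*q^2 + 9*q^4 + 16), Gamma_ppq = 64*p^2*q/(16*p^4 + 88*p^2*q^2 + 9*q^4 + 16), Gamma_pqq = 48*p*q^2/(16*p^4 + 88*p^2*q^2 + 9*q^4 + 16), Gamma_qpp = (32*p^2*q + 24*q^3)/(16*p^4 + 88*p^2*q^2 + 9*q^4 + 16), Gamma_qpq = (32*p^3 + 24*p*q^2)/(16*p^4 + 88*p^2*q^2 + 9*q^4 + 16), Gamma_qqq = (24*p^2*q + 18*q^3)/(16*p^4 + 88*p^2*q^2 + 9*q^4 + 16)

E = 1 + 4*p^2*q^2; F = (3/2)*p*q^3 + 2*p^3*q; G = 1 + (9/16)*q^4 + (3/2)*p^2*q^2 + p^4
Gamma^k_ij = (1/2) g^{kl} (d_i g_jl + d_j g_il - d_l g_ij), with g^inv = (1/(EG-F^2)) [[G, -F], [-F, E]]
first partials: E_p = 8*p*q^2, E_q = 8*p^2*q, F_p = (3/2)*q^3 + 6*p^2*q, F_q = (9/2)*p*q^2 + 2*p^3, G_p = 3*p*q^2 + 4*p^3, G_q = (9/4)*q^3 + 3*p^2*q
D = EG - F^2 = 1 + (9/16)*q^4 + (11/2)*p^2*q^2 + p^4
expanded: Gamma^p_pp = (G E_p - 2F F_p + F E_q)/(2D), Gamma^p_pq = (G E_q - F G_p)/(2D), Gamma^p_qq = (2G F_q - G G_p - F G_q)/(2D), Gamma^q_pp = (2E F_p - E E_q - F E_p)/(2D), Gamma^q_pq = (E G_p - F E_q)/(2D), Gamma^q_qq = (E G_q - 2F F_q + F G_p)/(2D); substitute and cancel common factors


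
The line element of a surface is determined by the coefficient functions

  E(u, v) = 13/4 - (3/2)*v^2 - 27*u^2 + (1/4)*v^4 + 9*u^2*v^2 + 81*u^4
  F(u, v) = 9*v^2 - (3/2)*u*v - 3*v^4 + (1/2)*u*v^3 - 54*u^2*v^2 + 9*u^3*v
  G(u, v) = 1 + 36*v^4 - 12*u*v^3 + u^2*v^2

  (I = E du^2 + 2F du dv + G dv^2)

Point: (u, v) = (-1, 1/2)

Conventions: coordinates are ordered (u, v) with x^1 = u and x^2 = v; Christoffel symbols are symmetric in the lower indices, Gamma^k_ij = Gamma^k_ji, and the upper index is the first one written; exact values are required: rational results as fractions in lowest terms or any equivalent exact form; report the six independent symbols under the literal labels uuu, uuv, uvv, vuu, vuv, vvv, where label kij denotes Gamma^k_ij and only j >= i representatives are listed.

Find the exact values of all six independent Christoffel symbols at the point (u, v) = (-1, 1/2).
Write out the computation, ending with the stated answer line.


E = 3785/64, F = -61/4, G = 5 at the point
E_u = -549/2, E_v = 61/8, F_u = 637/16, F_v = -435/8, G_u = -2, G_v = 28
EG - F^2 = 4041/64;  g^inv = (64/4041) * [[5, 61/4], [61/4, 3785/64]]
first-kind symbols [ij,l] = (1/2)(d_i g_jl + d_j g_il - d_l g_ij): [uu,u] = E_u/2 = -549/4, [uu,v] = F_u - E_v/2 = 36, [uv,u] = E_v/2 = 61/16, [uv,v] = G_u/2 = -1, [vv,u] = F_v - G_u/2 = -427/8, [vv,v] = G_v/2 = 14
Gamma^u_ij = (G*[ij,u] - F*[ij,v])/(EG - F^2), Gamma^v_ij = (E*[ij,v] - F*[ij,u])/(EG - F^2)

Answer: Gamma_uuu = -976/449, Gamma_uuv = 244/4041, Gamma_uvv = -3416/4041, Gamma_vuu = 256/449, Gamma_vuv = -64/4041, Gamma_vvv = 896/4041


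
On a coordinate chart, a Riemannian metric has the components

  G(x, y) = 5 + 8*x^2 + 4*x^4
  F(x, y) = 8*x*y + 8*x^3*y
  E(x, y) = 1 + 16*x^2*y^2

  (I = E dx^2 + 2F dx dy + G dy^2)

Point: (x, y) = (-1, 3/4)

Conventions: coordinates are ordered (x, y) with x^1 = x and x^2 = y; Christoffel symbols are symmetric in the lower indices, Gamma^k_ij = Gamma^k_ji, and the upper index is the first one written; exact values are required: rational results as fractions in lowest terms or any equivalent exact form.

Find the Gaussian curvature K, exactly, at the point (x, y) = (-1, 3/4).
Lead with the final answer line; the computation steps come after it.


Answer: K = -4/169

E = 10, F = -12, G = 17, EG - F^2 = 26 at the point
E_x = -18, E_y = 24, F_x = 24, F_y = -16, G_x = -32, G_y = 0
E_yy = 32, F_xy = 32, G_xx = 64
Using the Brioschi determinant formula for K from the metric derivatives:
M1 = [[-E_yy/2 + F_xy - G_xx/2, E_x/2, F_x - E_y/2], [F_y - G_x/2, E, F], [G_y/2, F, G]] = [[-16, -9, 12], [0, 10, -12], [0, -12, 17]]; det M1 = -416
M2 = [[0, E_y/2, G_x/2], [E_y/2, E, F], [G_x/2, F, G]] = [[0, 12, -16], [12, 10, -12], [-16, -12, 17]]; det M2 = -400
det M1 - det M2 = -16; K = -16 / (26)^2 = -4/169


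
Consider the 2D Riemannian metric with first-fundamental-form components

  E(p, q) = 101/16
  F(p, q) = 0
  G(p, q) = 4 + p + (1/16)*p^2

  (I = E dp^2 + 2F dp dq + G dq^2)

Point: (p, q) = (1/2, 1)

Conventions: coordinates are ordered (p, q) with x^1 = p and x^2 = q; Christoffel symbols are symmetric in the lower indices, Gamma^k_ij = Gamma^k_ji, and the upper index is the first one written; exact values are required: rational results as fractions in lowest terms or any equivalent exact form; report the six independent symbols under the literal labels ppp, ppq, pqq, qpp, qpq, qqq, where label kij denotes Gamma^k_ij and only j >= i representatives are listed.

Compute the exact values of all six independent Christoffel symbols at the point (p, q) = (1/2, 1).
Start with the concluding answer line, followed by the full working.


Answer: Gamma_ppp = 0, Gamma_ppq = 0, Gamma_pqq = -17/202, Gamma_qpp = 0, Gamma_qpq = 2/17, Gamma_qqq = 0

E = 101/16, F = 0, G = 289/64 at the point
E_p = 0, E_q = 0, F_p = 0, F_q = 0, G_p = 17/16, G_q = 0
EG - F^2 = 29189/1024;  g^inv = (1024/29189) * [[289/64, 0], [0, 101/16]]
first-kind symbols [ij,l] = (1/2)(d_i g_jl + d_j g_il - d_l g_ij): [pp,p] = E_p/2 = 0, [pp,q] = F_p - E_q/2 = 0, [pq,p] = E_q/2 = 0, [pq,q] = G_p/2 = 17/32, [qq,p] = F_q - G_p/2 = -17/32, [qq,q] = G_q/2 = 0
Gamma^p_ij = (G*[ij,p] - F*[ij,q])/(EG - F^2), Gamma^q_ij = (E*[ij,q] - F*[ij,p])/(EG - F^2)


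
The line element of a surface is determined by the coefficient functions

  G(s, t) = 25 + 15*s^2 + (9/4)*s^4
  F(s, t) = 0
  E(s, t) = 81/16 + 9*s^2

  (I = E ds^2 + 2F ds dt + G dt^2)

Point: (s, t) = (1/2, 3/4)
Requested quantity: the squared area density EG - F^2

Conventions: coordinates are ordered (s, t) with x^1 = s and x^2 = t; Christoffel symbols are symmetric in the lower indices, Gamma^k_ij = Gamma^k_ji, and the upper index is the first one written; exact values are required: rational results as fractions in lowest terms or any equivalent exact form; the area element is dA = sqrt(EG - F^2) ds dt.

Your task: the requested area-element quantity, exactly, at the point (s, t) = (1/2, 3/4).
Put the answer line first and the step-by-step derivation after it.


Answer: EG - F^2 = 216333/1024

E = 117/16, F = 0, G = 1849/64; EG - F^2 = 216333/1024


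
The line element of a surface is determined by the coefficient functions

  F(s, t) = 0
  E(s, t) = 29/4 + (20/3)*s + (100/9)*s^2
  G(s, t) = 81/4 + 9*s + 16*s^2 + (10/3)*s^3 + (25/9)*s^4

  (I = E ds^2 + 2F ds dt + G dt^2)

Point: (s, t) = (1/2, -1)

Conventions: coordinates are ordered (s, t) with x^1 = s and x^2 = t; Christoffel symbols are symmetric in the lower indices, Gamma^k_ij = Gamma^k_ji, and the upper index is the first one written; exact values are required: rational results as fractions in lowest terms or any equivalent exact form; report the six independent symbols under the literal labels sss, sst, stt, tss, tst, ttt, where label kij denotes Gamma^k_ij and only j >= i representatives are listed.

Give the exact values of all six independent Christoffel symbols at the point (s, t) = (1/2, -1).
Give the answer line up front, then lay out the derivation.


Answer: Gamma_sss = 320/481, Gamma_sst = 0, Gamma_stt = -40/37, Gamma_tss = 0, Gamma_tst = 32/65, Gamma_ttt = 0

E = 481/36, F = 0, G = 4225/144 at the point
E_s = 160/9, E_t = 0, F_s = 0, F_t = 0, G_s = 260/9, G_t = 0
EG - F^2 = 2032225/5184;  g^inv = (5184/2032225) * [[4225/144, 0], [0, 481/36]]
first-kind symbols [ij,l] = (1/2)(d_i g_jl + d_j g_il - d_l g_ij): [ss,s] = E_s/2 = 80/9, [ss,t] = F_s - E_t/2 = 0, [st,s] = E_t/2 = 0, [st,t] = G_s/2 = 130/9, [tt,s] = F_t - G_s/2 = -130/9, [tt,t] = G_t/2 = 0
Gamma^s_ij = (G*[ij,s] - F*[ij,t])/(EG - F^2), Gamma^t_ij = (E*[ij,t] - F*[ij,s])/(EG - F^2)


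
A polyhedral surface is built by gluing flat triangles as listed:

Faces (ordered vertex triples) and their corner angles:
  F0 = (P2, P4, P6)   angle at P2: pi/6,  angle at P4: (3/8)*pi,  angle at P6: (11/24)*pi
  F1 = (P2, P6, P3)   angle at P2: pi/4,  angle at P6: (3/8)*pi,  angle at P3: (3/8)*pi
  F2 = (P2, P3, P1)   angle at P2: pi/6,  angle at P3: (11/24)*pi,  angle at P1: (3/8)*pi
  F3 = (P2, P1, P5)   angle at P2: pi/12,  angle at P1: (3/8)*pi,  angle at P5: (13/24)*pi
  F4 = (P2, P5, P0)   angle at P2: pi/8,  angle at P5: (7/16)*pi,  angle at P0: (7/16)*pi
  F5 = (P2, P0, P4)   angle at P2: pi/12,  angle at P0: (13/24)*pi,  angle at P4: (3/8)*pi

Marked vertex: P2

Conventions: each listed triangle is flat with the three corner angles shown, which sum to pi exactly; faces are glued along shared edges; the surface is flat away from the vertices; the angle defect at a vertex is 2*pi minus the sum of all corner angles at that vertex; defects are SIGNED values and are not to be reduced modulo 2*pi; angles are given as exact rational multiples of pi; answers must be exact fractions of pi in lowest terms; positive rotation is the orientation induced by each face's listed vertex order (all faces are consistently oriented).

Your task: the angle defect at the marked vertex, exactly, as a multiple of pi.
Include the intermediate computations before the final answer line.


Sum of corner angles at P2: (7/8)*pi
defect = 2*pi - (7/8)*pi

Answer: defect(P2) = (9/8)*pi


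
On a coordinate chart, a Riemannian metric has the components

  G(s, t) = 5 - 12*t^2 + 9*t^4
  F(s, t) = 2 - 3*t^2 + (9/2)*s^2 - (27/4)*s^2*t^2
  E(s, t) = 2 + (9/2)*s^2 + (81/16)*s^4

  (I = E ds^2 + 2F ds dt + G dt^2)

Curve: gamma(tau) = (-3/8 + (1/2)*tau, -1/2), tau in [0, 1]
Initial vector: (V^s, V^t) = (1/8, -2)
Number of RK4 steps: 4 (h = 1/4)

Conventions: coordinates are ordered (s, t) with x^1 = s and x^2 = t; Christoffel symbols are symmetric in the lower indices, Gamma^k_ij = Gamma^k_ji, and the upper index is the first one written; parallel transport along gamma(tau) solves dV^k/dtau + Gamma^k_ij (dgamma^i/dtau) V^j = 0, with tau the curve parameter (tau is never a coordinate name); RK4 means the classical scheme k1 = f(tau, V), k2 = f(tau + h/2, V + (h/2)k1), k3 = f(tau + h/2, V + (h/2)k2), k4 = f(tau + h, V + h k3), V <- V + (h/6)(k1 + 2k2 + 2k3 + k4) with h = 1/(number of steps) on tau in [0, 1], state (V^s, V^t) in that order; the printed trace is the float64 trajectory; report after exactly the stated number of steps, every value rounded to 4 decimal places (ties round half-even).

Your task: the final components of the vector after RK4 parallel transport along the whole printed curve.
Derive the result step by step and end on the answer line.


gamma'(tau) = (1/2, 0); f(tau, V)^k = -Gamma^k_ij(gamma(tau)) gamma'^i(tau) V^j; h = 1/4; intermediate values shown to 6 dp
curve data and Christoffel symbols at the stage parameters:
  tau = 0.000000: gamma = (-0.375000, -0.500000), gamma' = (0.500000, 0.000000); Gamma_sss = -0.517163, Gamma_sst = 0.000000, Gamma_stt = 0.919401, Gamma_tss = -0.491075, Gamma_tst = 0.000000, Gamma_ttt = 0.873022
  tau = 0.125000: gamma = (-0.312500, -0.500000), gamma' = (0.500000, 0.000000); Gamma_sss = -0.423492, Gamma_sst = 0.000000, Gamma_stt = 0.903449, Gamma_tss = -0.434003, Gamma_tst = 0.000000, Gamma_ttt = 0.925873
  tau = 0.250000: gamma = (-0.250000, -0.500000), gamma' = (0.500000, 0.000000); Gamma_sss = -0.332133, Gamma_sst = 0.000000, Gamma_stt = 0.885687, Gamma_tss = -0.363981, Gamma_tst = 0.000000, Gamma_ttt = 0.970616
  tau = 0.375000: gamma = (-0.187500, -0.500000), gamma' = (0.500000, 0.000000); Gamma_sss = -0.244299, Gamma_sst = 0.000000, Gamma_stt = 0.868618, Gamma_tss = -0.282989, Gamma_tst = 0.000000, Gamma_ttt = 1.006182
  tau = 0.500000: gamma = (-0.125000, -0.500000), gamma' = (0.500000, 0.000000); Gamma_sss = -0.160228, Gamma_sst = 0.000000, Gamma_stt = 0.854548, Gamma_tss = -0.193483, Gamma_tst = 0.000000, Gamma_ttt = 1.031907
  tau = 0.625000: gamma = (-0.062500, -0.500000), gamma' = (0.500000, 0.000000); Gamma_sss = -0.079248, Gamma_sst = 0.000000, Gamma_stt = 0.845317, Gamma_tss = -0.098198, Gamma_tst = 0.000000, Gamma_ttt = 1.047441
  tau = 0.750000: gamma = (0.000000, -0.500000), gamma' = (0.500000, 0.000000); Gamma_sss = 0.000000, Gamma_sst = 0.000000, Gamma_stt = 0.842105, Gamma_tss = 0.000000, Gamma_tst = 0.000000, Gamma_ttt = 1.052632
  tau = 0.875000: gamma = (0.062500, -0.500000), gamma' = (0.500000, 0.000000); Gamma_sss = 0.079248, Gamma_sst = 0.000000, Gamma_stt = 0.845317, Gamma_tss = 0.098198, Gamma_tst = 0.000000, Gamma_ttt = 1.047441
  tau = 1.000000: gamma = (0.125000, -0.500000), gamma' = (0.500000, 0.000000); Gamma_sss = 0.160228, Gamma_sst = 0.000000, Gamma_stt = 0.854548, Gamma_tss = 0.193483, Gamma_tst = 0.000000, Gamma_ttt = 1.031907
step 0: V^s = 0.1250, V^t = -2.0000
step 1: k1 = (0.032323, 0.030692), k2 = (0.027324, 0.028002), k3 = (0.027191, 0.027866), k4 = (0.021887, 0.023986); V <- V + (h/6)(k1 + 2k2 + 2k3 + k4): V^s = 0.1318, V^t = -1.9931
step 2: k1 = (0.021888, 0.023987), k2 = (0.016434, 0.019036), k3 = (0.016350, 0.018940), k4 = (0.010887, 0.013146); V <- V + (h/6)(k1 + 2k2 + 2k3 + k4): V^s = 0.1359, V^t = -1.9884
step 3: k1 = (0.010887, 0.013147), k2 = (0.005439, 0.006739), k3 = (0.005412, 0.006706), k4 = (0.000000, 0.000000); V <- V + (h/6)(k1 + 2k2 + 2k3 + k4): V^s = 0.1373, V^t = -1.9867
step 4: k1 = (0.000000, 0.000000), k2 = (-0.005439, -0.006739), k3 = (-0.005412, -0.006706), k4 = (-0.010888, -0.013148); V <- V + (h/6)(k1 + 2k2 + 2k3 + k4): V^s = 0.1359, V^t = -1.9884

Answer: V^s = 0.1359, V^t = -1.9884


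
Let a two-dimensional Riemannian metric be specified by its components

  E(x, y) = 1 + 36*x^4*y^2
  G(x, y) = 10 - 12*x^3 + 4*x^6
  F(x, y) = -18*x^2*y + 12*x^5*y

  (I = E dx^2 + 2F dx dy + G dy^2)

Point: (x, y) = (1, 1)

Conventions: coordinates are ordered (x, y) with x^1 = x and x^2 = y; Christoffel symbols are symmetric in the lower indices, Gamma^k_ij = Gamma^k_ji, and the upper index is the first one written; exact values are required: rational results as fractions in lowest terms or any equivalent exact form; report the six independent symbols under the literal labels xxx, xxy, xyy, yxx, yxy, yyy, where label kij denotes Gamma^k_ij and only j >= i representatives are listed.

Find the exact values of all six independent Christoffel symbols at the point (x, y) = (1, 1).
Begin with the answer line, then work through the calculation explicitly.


Answer: Gamma_xxx = 36/19, Gamma_xxy = 18/19, Gamma_xyy = 0, Gamma_yxx = -6/19, Gamma_yxy = -3/19, Gamma_yyy = 0

E = 37, F = -6, G = 2 at the point
E_x = 144, E_y = 72, F_x = 24, F_y = -6, G_x = -12, G_y = 0
EG - F^2 = 38;  g^inv = (1/38) * [[2, 6], [6, 37]]
first-kind symbols [ij,l] = (1/2)(d_i g_jl + d_j g_il - d_l g_ij): [xx,x] = E_x/2 = 72, [xx,y] = F_x - E_y/2 = -12, [xy,x] = E_y/2 = 36, [xy,y] = G_x/2 = -6, [yy,x] = F_y - G_x/2 = 0, [yy,y] = G_y/2 = 0
Gamma^x_ij = (G*[ij,x] - F*[ij,y])/(EG - F^2), Gamma^y_ij = (E*[ij,y] - F*[ij,x])/(EG - F^2)
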